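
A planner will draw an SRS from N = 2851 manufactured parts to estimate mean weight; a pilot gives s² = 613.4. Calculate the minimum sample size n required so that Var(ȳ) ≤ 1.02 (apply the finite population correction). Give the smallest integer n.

Without fpc, n₀ = s²/D = 613.4/1.02 = 601.3725.
With fpc, (1 − n/N)·s²/n ≤ D requires n ≥ n₀/(1 + n₀/N) = 601.3725/(1 + 601.3725/2851) = 496.6188.
Rounding up, n = 497.

497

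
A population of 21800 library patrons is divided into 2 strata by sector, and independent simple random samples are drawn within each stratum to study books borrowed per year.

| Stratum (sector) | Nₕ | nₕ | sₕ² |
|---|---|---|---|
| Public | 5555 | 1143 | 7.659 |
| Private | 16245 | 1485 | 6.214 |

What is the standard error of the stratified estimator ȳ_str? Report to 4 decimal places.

0.0496

Var(ȳ_str) = Σₕ Wₕ²(1 − fₕ)sₕ²/nₕ with Wₕ = Nₕ/N, N = 21800.
Public: Wₕ = 0.25481651; term = 0.25481651²·(1 − 0.20576058)·7.659/1143 = 3.4556712 × 10^-4.
Private: Wₕ = 0.74518349; term = 0.74518349²·(1 − 0.09141274)·6.214/1485 = 0.0021112413.
Sum = 0.0024568084.
SE = √(0.0024568084) = 0.0496.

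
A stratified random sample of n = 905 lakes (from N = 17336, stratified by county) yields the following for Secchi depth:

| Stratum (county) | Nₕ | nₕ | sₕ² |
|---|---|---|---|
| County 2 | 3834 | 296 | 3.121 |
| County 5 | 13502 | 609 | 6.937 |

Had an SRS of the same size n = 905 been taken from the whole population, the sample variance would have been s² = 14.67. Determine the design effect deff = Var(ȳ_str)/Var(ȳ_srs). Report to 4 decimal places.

Var(ȳ_str) = Σ Wₕ²(1−fₕ)sₕ²/nₕ with Wₕ = Nₕ/17336:
  County 2: (3834/17336)²·(1−296/3834)·3.121/296 = 4.7589835 × 10^-4
  County 5: (13502/17336)²·(1−609/13502)·6.937/609 = 0.006597945
  → Var(ȳ_str) = 0.0070738434.
Var(ȳ_srs) = (1 − 905/17336)·14.67/905 = 0.015363729.
deff = 0.0070738434 / 0.015363729 = 0.4604.

0.4604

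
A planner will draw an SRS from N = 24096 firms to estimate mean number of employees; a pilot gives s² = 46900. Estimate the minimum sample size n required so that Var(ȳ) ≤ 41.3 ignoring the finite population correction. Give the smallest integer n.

Without fpc, n₀ = s²/D = 46900/41.3 = 1135.5932.
Rounding up, n = 1136.

1136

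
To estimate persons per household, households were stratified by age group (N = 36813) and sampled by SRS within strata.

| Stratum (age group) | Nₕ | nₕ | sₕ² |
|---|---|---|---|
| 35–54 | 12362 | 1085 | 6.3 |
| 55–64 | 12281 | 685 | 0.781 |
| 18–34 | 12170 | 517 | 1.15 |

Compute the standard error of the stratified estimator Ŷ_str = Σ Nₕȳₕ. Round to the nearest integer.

1135

Var(Ŷ_str) = Σₕ Nₕ²(1 − fₕ)sₕ²/nₕ.
35–54: 12362²·(1 − 1085/12362)·6.3/1085 = 809455.78.
55–64: 12281²·(1 − 685/12281)·0.781/685 = 162368.73.
18–34: 12170²·(1 − 517/12170)·1.15/517 = 315453.7.
Sum = 1.2872782 × 10^6.
SE = √(1.2872782 × 10^6) = 1135.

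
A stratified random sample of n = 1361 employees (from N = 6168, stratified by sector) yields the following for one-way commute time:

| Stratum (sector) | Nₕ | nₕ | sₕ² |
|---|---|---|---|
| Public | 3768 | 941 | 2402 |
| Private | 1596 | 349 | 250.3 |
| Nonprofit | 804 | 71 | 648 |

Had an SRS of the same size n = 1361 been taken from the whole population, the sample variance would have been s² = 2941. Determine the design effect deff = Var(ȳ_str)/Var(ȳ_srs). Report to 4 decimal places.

Var(ȳ_str) = Σ Wₕ²(1−fₕ)sₕ²/nₕ with Wₕ = Nₕ/6168:
  Public: (3768/6168)²·(1−941/3768)·2402/941 = 0.71471246
  Private: (1596/6168)²·(1−349/1596)·250.3/349 = 0.037518549
  Nonprofit: (804/6168)²·(1−71/804)·648/71 = 0.14137999
  → Var(ȳ_str) = 0.893611.
Var(ȳ_srs) = (1 − 1361/6168)·2941/1361 = 1.6840953.
deff = 0.893611 / 1.6840953 = 0.5306.

0.5306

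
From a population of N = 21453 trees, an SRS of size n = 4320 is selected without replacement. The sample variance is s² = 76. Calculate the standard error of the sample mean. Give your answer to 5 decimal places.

0.11853

Under SRS without replacement, Var(ȳ) = (1 − f)·s²/n with f = n/N = 4320/21453 = 0.20137044.
Var(ȳ) = (1 − 0.20137044)·76/4320 = 0.79862956·0.017592593 = 0.014049965.
SE(ȳ) = √(0.014049965) = 0.11853.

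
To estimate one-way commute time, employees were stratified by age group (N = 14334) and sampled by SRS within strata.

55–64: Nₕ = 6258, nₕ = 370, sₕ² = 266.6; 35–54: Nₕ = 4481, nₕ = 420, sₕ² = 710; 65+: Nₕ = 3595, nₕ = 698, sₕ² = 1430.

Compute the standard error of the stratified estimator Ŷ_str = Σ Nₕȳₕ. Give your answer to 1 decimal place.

Var(Ŷ_str) = Σₕ Nₕ²(1 − fₕ)sₕ²/nₕ.
55–64: 6258²·(1 − 370/6258)·266.6/370 = 2.6549832 × 10^7.
35–54: 4481²·(1 − 420/4481)·710/420 = 3.0762172 × 10^7.
65+: 3595²·(1 − 698/3595)·1430/698 = 2.1336737 × 10^7.
Sum = 7.8648741 × 10^7.
SE = √(7.8648741 × 10^7) = 8868.4.

8868.4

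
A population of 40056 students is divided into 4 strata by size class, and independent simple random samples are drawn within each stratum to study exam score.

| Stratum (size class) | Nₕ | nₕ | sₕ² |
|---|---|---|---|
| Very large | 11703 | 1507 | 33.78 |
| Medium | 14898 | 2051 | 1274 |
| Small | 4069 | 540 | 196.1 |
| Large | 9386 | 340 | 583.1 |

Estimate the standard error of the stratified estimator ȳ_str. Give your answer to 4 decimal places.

0.4120

Var(ȳ_str) = Σₕ Wₕ²(1 − fₕ)sₕ²/nₕ with Wₕ = Nₕ/N, N = 40056.
Very large: Wₕ = 0.29216597; term = 0.29216597²·(1 − 0.12877040)·33.78/1507 = 0.0016670102.
Medium: Wₕ = 0.37192930; term = 0.37192930²·(1 − 0.13766949)·1274/2051 = 0.074096604.
Small: Wₕ = 0.10158278; term = 0.10158278²·(1 − 0.13271074)·196.1/540 = 0.0032500349.
Large: Wₕ = 0.23432195; term = 0.23432195²·(1 − 0.03622416)·583.1/340 = 0.090754068.
Sum = 0.16976772.
SE = √(0.16976772) = 0.4120.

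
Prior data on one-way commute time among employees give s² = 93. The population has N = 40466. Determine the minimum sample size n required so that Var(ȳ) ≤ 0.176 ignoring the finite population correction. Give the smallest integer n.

529

Without fpc, n₀ = s²/D = 93/0.176 = 528.4091.
Rounding up, n = 529.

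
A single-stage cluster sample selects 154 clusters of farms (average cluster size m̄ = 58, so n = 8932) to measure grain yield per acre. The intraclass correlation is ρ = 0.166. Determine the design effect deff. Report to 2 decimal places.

10.46

deff = 1 + (58 − 1)·0.166 = 1 + 9.462 = 10.462.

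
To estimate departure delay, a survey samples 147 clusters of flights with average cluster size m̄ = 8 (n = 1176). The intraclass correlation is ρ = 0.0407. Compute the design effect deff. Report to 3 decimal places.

1.285

deff = 1 + (8 − 1)·0.0407 = 1 + 0.2849 = 1.2849.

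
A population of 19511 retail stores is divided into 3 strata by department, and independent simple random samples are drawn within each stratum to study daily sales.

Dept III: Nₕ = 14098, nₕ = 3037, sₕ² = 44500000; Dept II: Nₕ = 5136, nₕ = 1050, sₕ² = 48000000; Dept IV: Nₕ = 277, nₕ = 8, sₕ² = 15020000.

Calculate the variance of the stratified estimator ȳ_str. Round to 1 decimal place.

8889.8

Var(ȳ_str) = Σₕ Wₕ²(1 − fₕ)sₕ²/nₕ with Wₕ = Nₕ/N, N = 19511.
Dept III: Wₕ = 0.72256676; term = 0.72256676²·(1 − 0.21542063)·44500000/3037 = 6002.1668.
Dept II: Wₕ = 0.26323612; term = 0.26323612²·(1 − 0.20443925)·48000000/1050 = 2520.0912.
Dept IV: Wₕ = 0.01419712; term = 0.01419712²·(1 − 0.02888087)·15020000/8 = 367.49627.
Sum = 8889.7543.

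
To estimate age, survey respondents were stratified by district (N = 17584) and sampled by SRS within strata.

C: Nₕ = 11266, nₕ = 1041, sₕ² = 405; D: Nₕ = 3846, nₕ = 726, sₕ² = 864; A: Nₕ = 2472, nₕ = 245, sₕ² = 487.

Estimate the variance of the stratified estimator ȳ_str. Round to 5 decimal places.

0.22652

Var(ȳ_str) = Σₕ Wₕ²(1 − fₕ)sₕ²/nₕ with Wₕ = Nₕ/N, N = 17584.
C: Wₕ = 0.64069609; term = 0.64069609²·(1 − 0.09240192)·405/1041 = 0.14494459.
D: Wₕ = 0.21872157; term = 0.21872157²·(1 − 0.18876755)·864/726 = 0.0461855.
A: Wₕ = 0.14058235; term = 0.14058235²·(1 − 0.09911003)·487/245 = 0.035391275.
Sum = 0.22652137.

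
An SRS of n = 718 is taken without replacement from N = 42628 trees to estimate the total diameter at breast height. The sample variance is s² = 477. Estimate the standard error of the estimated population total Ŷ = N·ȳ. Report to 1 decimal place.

34451.1

Var(Ŷ) = N²·Var(ȳ) = N²·(1 − n/N)·s²/n.
f = 718/42628 = 0.01684339; Var(ȳ) = 0.98315661·477/718 = 0.65315558.
Var(Ŷ) = 42628² · 0.65315558 = 1.1868793 × 10^9.
SE(Ŷ) = √(1.1868793 × 10^9) = 34451.1.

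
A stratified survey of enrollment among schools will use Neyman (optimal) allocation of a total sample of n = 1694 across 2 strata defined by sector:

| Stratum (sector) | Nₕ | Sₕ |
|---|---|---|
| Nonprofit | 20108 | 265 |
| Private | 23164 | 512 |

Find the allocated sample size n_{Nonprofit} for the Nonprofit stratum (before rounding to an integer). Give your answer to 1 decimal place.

525.2

Neyman allocation: nₕ = n·NₕSₕ / Σⱼ NⱼSⱼ.
Σ NⱼSⱼ = 20108·265 + 23164·512 = 1.7188588 × 10^7.
n_{Nonprofit} = 1694·20108·265 / (1.7188588 × 10^7) = 525.2.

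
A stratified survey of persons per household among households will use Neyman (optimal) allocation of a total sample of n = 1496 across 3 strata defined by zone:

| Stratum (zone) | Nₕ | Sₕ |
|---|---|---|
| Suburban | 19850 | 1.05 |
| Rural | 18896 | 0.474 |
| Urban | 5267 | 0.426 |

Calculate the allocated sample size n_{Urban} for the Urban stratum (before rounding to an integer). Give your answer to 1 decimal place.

Neyman allocation: nₕ = n·NₕSₕ / Σⱼ NⱼSⱼ.
Σ NⱼSⱼ = 19850·1.05 + 18896·0.474 + 5267·0.426 = 32042.946.
n_{Urban} = 1496·5267·0.426 / 32042.946 = 104.8.

104.8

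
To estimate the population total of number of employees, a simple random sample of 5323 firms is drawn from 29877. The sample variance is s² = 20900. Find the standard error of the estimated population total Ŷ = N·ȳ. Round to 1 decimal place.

Var(Ŷ) = N²·Var(ȳ) = N²·(1 − n/N)·s²/n.
f = 5323/29877 = 0.17816380; Var(ȳ) = 0.82183620·20900/5323 = 3.2268226.
Var(Ŷ) = 29877² · 3.2268226 = 2.8803752 × 10^9.
SE(Ŷ) = √(2.8803752 × 10^9) = 53669.1.

53669.1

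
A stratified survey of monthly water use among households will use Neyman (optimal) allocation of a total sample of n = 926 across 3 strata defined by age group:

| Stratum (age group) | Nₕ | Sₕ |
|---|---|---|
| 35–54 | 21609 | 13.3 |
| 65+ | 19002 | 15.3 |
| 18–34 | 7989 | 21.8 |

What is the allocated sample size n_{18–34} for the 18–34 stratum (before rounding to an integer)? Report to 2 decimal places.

214.38

Neyman allocation: nₕ = n·NₕSₕ / Σⱼ NⱼSⱼ.
Σ NⱼSⱼ = 21609·13.3 + 19002·15.3 + 7989·21.8 = 752290.5.
n_{18–34} = 926·7989·21.8 / 752290.5 = 214.38.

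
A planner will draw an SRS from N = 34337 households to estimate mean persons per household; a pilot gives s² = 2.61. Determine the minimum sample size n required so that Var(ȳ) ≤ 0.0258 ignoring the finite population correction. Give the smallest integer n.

102

Without fpc, n₀ = s²/D = 2.61/0.0258 = 101.1628.
Rounding up, n = 102.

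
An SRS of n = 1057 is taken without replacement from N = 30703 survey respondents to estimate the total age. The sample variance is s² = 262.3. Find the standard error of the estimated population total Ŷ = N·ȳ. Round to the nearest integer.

Var(Ŷ) = N²·Var(ȳ) = N²·(1 − n/N)·s²/n.
f = 1057/30703 = 0.03442660; Var(ȳ) = 0.96557340·262.3/1057 = 0.23961202.
Var(Ŷ) = 30703² · 0.23961202 = 2.2587607 × 10^8.
SE(Ŷ) = √(2.2587607 × 10^8) = 15029.

15029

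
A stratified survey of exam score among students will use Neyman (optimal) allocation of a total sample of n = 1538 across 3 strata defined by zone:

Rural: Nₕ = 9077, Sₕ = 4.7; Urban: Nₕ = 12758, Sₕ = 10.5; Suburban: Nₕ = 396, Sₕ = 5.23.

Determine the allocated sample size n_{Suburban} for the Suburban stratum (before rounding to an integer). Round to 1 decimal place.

17.8

Neyman allocation: nₕ = n·NₕSₕ / Σⱼ NⱼSⱼ.
Σ NⱼSⱼ = 9077·4.7 + 12758·10.5 + 396·5.23 = 178691.98.
n_{Suburban} = 1538·396·5.23 / 178691.98 = 17.8.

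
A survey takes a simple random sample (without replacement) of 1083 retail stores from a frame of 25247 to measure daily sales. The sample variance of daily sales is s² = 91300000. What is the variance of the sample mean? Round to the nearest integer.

80687

Under SRS without replacement, Var(ȳ) = (1 − f)·s²/n with f = n/N = 1083/25247 = 0.04289619.
Var(ȳ) = (1 − 0.04289619)·91300000/1083 = 0.95710381·84302.862 = 80686.591.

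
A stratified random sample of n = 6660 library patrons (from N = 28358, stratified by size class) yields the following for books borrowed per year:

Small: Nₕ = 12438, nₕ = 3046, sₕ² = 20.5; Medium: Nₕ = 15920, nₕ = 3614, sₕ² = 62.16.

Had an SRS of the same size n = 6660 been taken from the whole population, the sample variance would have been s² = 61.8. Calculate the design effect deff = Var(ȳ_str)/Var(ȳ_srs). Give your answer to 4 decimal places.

0.7279

Var(ȳ_str) = Σ Wₕ²(1−fₕ)sₕ²/nₕ with Wₕ = Nₕ/28358:
  Small: (12438/28358)²·(1−3046/12438)·20.5/3046 = 9.7764549 × 10^-4
  Medium: (15920/28358)²·(1−3614/15920)·62.16/3614 = 0.0041901699
  → Var(ȳ_str) = 0.0051678154.
Var(ȳ_srs) = (1 − 6660/28358)·61.8/6660 = 0.0071000001.
deff = 0.0051678154 / 0.0071000001 = 0.7279.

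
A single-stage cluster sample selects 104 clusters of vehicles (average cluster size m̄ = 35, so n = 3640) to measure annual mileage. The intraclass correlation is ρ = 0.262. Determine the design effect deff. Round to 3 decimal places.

9.908

deff = 1 + (35 − 1)·0.262 = 1 + 8.908 = 9.908.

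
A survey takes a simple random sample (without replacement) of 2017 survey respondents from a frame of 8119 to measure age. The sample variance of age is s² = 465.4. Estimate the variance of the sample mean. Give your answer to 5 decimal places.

Under SRS without replacement, Var(ȳ) = (1 − f)·s²/n with f = n/N = 2017/8119 = 0.24842961.
Var(ȳ) = (1 − 0.24842961)·465.4/2017 = 0.75157039·0.23073872 = 0.17341639.

0.17342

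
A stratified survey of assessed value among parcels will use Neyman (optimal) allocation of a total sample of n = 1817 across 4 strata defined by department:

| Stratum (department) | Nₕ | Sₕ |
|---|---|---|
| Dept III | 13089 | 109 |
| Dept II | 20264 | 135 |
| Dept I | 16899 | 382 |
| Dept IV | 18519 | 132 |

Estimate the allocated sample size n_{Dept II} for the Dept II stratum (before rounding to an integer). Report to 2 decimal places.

Neyman allocation: nₕ = n·NₕSₕ / Σⱼ NⱼSⱼ.
Σ NⱼSⱼ = 13089·109 + 20264·135 + 16899·382 + 18519·132 = 1.3062267 × 10^7.
n_{Dept II} = 1817·20264·135 / (1.3062267 × 10^7) = 380.54.

380.54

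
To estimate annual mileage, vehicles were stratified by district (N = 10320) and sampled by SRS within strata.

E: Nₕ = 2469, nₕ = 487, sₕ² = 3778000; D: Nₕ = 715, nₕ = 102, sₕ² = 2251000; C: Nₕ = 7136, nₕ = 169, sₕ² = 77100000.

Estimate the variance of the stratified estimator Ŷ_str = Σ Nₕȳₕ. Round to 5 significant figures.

2.2729 × 10^13

Var(Ŷ_str) = Σₕ Nₕ²(1 − fₕ)sₕ²/nₕ.
E: 2469²·(1 − 487/2469)·3778000/487 = 3.7962756 × 10^10.
D: 715²·(1 − 102/715)·2251000/102 = 9.6725691 × 10^9.
C: 7136²·(1 − 169/7136)·77100000/169 = 2.268132 × 10^13.
Sum = 2.2728955 × 10^13.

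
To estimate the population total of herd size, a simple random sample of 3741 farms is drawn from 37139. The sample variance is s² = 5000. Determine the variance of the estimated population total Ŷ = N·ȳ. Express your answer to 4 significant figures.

1.658 × 10^9

Var(Ŷ) = N²·Var(ȳ) = N²·(1 − n/N)·s²/n.
f = 3741/37139 = 0.10072969; Var(ȳ) = 0.89927031·5000/3741 = 1.2019117.
Var(Ŷ) = 37139² · 1.2019117 = 1.6578032 × 10^9.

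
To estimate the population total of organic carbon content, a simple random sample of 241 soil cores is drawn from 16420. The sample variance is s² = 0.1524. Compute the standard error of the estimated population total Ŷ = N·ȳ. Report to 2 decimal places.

Var(Ŷ) = N²·Var(ȳ) = N²·(1 − n/N)·s²/n.
f = 241/16420 = 0.01467722; Var(ȳ) = 0.98532278·0.1524/241 = 6.2308378 × 10^-4.
Var(Ŷ) = 16420² · (6.2308378 × 10^-4) = 167993.61.
SE(Ŷ) = √(167993.61) = 409.87.

409.87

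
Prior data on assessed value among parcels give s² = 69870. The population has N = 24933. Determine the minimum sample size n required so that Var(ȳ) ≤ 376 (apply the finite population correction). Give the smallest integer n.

185

Without fpc, n₀ = s²/D = 69870/376 = 185.8245.
With fpc, (1 − n/N)·s²/n ≤ D requires n ≥ n₀/(1 + n₀/N) = 185.8245/(1 + 185.8245/24933) = 184.4498.
Rounding up, n = 185.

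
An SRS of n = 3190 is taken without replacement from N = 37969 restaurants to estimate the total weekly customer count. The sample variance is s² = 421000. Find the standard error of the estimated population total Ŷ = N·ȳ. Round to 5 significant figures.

417460

Var(Ŷ) = N²·Var(ȳ) = N²·(1 − n/N)·s²/n.
f = 3190/37969 = 0.08401591; Var(ȳ) = 0.91598409·421000/3190 = 120.88693.
Var(Ŷ) = 37969² · 120.88693 = 1.7427603 × 10^11.
SE(Ŷ) = √(1.7427603 × 10^11) = 417460.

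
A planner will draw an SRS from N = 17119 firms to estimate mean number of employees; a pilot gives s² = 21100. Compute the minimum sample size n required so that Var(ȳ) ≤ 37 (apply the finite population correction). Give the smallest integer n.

552

Without fpc, n₀ = s²/D = 21100/37 = 570.2703.
With fpc, (1 − n/N)·s²/n ≤ D requires n ≥ n₀/(1 + n₀/N) = 570.2703/(1 + 570.2703/17119) = 551.8858.
Rounding up, n = 552.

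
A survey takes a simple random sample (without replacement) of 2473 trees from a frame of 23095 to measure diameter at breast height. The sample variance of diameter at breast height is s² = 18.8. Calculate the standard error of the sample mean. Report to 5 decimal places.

Under SRS without replacement, Var(ȳ) = (1 − f)·s²/n with f = n/N = 2473/23095 = 0.10707945.
Var(ȳ) = (1 − 0.10707945)·18.8/2473 = 0.89292055·0.0076021027 = 0.0067880737.
SE(ȳ) = √(0.0067880737) = 0.08239.

0.08239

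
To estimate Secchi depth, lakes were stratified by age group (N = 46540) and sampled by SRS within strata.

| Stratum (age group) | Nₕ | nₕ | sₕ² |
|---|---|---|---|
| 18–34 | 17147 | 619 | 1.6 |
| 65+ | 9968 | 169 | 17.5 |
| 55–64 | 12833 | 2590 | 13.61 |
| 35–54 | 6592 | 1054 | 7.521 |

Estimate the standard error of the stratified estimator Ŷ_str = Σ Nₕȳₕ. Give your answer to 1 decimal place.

Var(Ŷ_str) = Σₕ Nₕ²(1 − fₕ)sₕ²/nₕ.
18–34: 17147²·(1 − 619/17147)·1.6/619 = 732550.87.
65+: 9968²·(1 − 169/9968)·17.5/169 = 1.0114423 × 10^7.
55–64: 12833²·(1 − 2590/12833)·13.61/2590 = 690738.6.
35–54: 6592²·(1 − 1054/6592)·7.521/1054 = 260498.44.
Sum = 1.1798211 × 10^7.
SE = √(1.1798211 × 10^7) = 3434.9.

3434.9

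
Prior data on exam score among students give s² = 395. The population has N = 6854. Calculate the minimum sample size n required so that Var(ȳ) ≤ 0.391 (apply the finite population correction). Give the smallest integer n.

Without fpc, n₀ = s²/D = 395/0.391 = 1010.2302.
With fpc, (1 − n/N)·s²/n ≤ D requires n ≥ n₀/(1 + n₀/N) = 1010.2302/(1 + 1010.2302/6854) = 880.4572.
Rounding up, n = 881.

881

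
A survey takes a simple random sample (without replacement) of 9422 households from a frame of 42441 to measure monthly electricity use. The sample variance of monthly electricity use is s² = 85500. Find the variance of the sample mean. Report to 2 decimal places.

7.06

Under SRS without replacement, Var(ȳ) = (1 − f)·s²/n with f = n/N = 9422/42441 = 0.22200231.
Var(ȳ) = (1 − 0.22200231)·85500/9422 = 0.77799769·9.0745065 = 7.0599451.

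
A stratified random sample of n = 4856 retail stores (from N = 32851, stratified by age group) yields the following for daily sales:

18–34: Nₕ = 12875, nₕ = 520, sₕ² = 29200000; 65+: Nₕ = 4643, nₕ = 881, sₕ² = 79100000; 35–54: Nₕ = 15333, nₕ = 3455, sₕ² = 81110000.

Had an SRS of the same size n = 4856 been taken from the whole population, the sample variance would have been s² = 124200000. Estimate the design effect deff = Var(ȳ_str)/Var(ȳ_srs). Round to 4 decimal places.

0.6282

Var(ȳ_str) = Σ Wₕ²(1−fₕ)sₕ²/nₕ with Wₕ = Nₕ/32851:
  18–34: (12875/32851)²·(1−520/12875)·29200000/520 = 8276.9876
  65+: (4643/32851)²·(1−881/4643)·79100000/881 = 1453.1848
  35–54: (15333/32851)²·(1−3455/15333)·81110000/3455 = 3961.8645
  → Var(ȳ_str) = 13692.037.
Var(ȳ_srs) = (1 − 4856/32851)·124200000/4856 = 21795.899.
deff = 13692.037 / 21795.899 = 0.6282.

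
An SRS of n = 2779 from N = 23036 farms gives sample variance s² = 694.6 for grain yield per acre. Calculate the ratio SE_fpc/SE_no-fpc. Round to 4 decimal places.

f = n/N = 2779/23036 = 0.12063726.
SE_no-fpc = √(s²/n) = 0.49994602; SE_fpc = √((1−f)s²/n) = 0.4688211.
Ratio = √(1−f) = 0.93774343.

0.9377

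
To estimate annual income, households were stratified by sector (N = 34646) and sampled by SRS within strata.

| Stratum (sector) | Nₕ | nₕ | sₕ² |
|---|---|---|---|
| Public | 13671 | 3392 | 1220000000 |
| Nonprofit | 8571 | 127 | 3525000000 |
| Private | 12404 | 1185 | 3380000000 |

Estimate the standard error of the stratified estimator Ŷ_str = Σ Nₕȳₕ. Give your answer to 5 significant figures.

Var(Ŷ_str) = Σₕ Nₕ²(1 − fₕ)sₕ²/nₕ.
Public: 13671²·(1 − 3392/13671)·1220000000/3392 = 5.0542316 × 10^13.
Nonprofit: 8571²·(1 − 127/8571)·3525000000/127 = 2.0087927 × 10^15.
Private: 12404²·(1 − 1185/12404)·3380000000/1185 = 3.969303 × 10^14.
Sum = 2.4562653 × 10^15.
SE = √(2.4562653 × 10^15) = 4.9561 × 10^7.

4.9561 × 10^7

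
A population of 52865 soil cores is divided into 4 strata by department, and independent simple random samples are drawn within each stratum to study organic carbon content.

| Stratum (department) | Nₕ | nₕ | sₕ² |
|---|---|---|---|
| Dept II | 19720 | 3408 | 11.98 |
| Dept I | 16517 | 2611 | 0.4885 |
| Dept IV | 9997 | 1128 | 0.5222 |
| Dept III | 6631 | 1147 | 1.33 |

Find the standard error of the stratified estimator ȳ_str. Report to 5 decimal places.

Var(ȳ_str) = Σₕ Wₕ²(1 − fₕ)sₕ²/nₕ with Wₕ = Nₕ/N, N = 52865.
Dept II: Wₕ = 0.37302563; term = 0.37302563²·(1 − 0.17281947)·11.98/3408 = 4.0460839 × 10^-4.
Dept I: Wₕ = 0.31243734; term = 0.31243734²·(1 − 0.15807955)·0.4885/2611 = 1.5376398 × 10^-5.
Dept IV: Wₕ = 0.18910432; term = 0.18910432²·(1 − 0.11283385)·0.5222/1128 = 1.4687086 × 10^-5.
Dept III: Wₕ = 0.12543271; term = 0.12543271²·(1 − 0.17297542)·1.33/1147 = 1.508788 × 10^-5.
Sum = 4.4975975 × 10^-4.
SE = √(4.4975975 × 10^-4) = 0.02121.

0.02121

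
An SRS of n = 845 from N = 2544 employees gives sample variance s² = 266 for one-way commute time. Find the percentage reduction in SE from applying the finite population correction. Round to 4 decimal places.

18.2782

f = n/N = 845/2544 = 0.33215409.
SE_no-fpc = √(s²/n) = 0.56106408; SE_fpc = √((1−f)s²/n) = 0.45851189.
Ratio = √(1−f) = 0.81721840. Reduction = 100·(1 − 0.81721840) = 18.2782%.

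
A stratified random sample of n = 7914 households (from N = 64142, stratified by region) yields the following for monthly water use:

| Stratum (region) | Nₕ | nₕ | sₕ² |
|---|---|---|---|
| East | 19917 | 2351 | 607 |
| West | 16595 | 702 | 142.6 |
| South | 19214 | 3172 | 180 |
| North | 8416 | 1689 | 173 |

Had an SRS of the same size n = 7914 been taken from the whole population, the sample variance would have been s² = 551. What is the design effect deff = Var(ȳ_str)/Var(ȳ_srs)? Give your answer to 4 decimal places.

Var(ȳ_str) = Σ Wₕ²(1−fₕ)sₕ²/nₕ with Wₕ = Nₕ/64142:
  East: (19917/64142)²·(1−2351/19917)·607/2351 = 0.021955729
  West: (16595/64142)²·(1−702/16595)·142.6/702 = 0.013022086
  South: (19214/64142)²·(1−3172/19214)·180/3172 = 0.0042513869
  North: (8416/64142)²·(1−1689/8416)·173/1689 = 0.001409479
  → Var(ȳ_str) = 0.040638681.
Var(ȳ_srs) = (1 − 7914/64142)·551/7914 = 0.061033137.
deff = 0.040638681 / 0.061033137 = 0.6658.

0.6658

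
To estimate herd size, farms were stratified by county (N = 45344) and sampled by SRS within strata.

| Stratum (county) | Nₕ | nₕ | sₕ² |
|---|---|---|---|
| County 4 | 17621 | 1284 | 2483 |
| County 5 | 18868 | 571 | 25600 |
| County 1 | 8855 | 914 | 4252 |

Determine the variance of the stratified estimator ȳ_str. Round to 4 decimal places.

Var(ȳ_str) = Σₕ Wₕ²(1 − fₕ)sₕ²/nₕ with Wₕ = Nₕ/N, N = 45344.
County 4: Wₕ = 0.38860709; term = 0.38860709²·(1 − 0.07286760)·2483/1284 = 0.27075401.
County 5: Wₕ = 0.41610797; term = 0.41610797²·(1 − 0.03026288)·25600/571 = 7.5278326.
County 1: Wₕ = 0.19528493; term = 0.19528493²·(1 − 0.10321852)·4252/914 = 0.15910036.
Sum = 7.957687.

7.9577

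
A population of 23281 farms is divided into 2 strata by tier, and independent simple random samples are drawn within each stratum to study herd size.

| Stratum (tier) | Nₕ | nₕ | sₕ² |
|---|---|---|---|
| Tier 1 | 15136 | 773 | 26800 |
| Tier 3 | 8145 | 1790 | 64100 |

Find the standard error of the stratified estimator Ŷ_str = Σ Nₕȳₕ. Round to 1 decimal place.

96906.2

Var(Ŷ_str) = Σₕ Nₕ²(1 − fₕ)sₕ²/nₕ.
Tier 1: 15136²·(1 − 773/15136)·26800/773 = 7.5372267 × 10^9.
Tier 3: 8145²·(1 − 1790/8145)·64100/1790 = 1.8535813 × 10^9.
Sum = 9.390808 × 10^9.
SE = √(9.390808 × 10^9) = 96906.2.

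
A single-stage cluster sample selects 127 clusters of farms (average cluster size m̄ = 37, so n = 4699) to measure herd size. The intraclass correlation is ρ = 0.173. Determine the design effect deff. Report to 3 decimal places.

7.228

deff = 1 + (37 − 1)·0.173 = 1 + 6.228 = 7.228.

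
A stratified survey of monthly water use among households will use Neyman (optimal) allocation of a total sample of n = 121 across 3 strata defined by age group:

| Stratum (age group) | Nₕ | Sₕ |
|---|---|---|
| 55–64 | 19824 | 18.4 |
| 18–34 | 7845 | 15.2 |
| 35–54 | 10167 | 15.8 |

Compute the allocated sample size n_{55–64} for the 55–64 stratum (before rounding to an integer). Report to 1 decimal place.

Neyman allocation: nₕ = n·NₕSₕ / Σⱼ NⱼSⱼ.
Σ NⱼSⱼ = 19824·18.4 + 7845·15.2 + 10167·15.8 = 644644.2.
n_{55–64} = 121·19824·18.4 / 644644.2 = 68.5.

68.5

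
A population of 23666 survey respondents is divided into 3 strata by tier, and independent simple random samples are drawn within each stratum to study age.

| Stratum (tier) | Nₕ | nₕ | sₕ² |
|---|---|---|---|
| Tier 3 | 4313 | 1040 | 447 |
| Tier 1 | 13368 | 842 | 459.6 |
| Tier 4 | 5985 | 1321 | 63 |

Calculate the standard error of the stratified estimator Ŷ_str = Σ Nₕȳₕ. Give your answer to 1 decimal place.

Var(Ŷ_str) = Σₕ Nₕ²(1 − fₕ)sₕ²/nₕ.
Tier 3: 4313²·(1 − 1040/4313)·447/1040 = 6.0673584 × 10^6.
Tier 1: 13368²·(1 − 842/13368)·459.6/842 = 9.1400121 × 10^7.
Tier 4: 5985²·(1 − 1321/5985)·63/1321 = 1.3312525 × 10^6.
Sum = 9.8798732 × 10^7.
SE = √(9.8798732 × 10^7) = 9939.8.

9939.8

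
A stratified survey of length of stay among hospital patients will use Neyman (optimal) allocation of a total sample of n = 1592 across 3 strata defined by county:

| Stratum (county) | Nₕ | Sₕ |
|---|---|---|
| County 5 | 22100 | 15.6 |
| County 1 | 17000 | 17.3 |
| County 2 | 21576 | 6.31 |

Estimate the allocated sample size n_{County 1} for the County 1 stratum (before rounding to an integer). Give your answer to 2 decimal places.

604.13

Neyman allocation: nₕ = n·NₕSₕ / Σⱼ NⱼSⱼ.
Σ NⱼSⱼ = 22100·15.6 + 17000·17.3 + 21576·6.31 = 775004.56.
n_{County 1} = 1592·17000·17.3 / 775004.56 = 604.13.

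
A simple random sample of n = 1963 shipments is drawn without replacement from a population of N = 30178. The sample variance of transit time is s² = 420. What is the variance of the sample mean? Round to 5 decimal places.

Under SRS without replacement, Var(ȳ) = (1 − f)·s²/n with f = n/N = 1963/30178 = 0.06504739.
Var(ȳ) = (1 − 0.06504739)·420/1963 = 0.93495261·0.21395823 = 0.2000408.

0.20004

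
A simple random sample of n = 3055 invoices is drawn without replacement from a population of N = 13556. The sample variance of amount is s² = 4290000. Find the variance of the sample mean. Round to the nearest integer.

Under SRS without replacement, Var(ȳ) = (1 − f)·s²/n with f = n/N = 3055/13556 = 0.22536146.
Var(ȳ) = (1 − 0.22536146)·4290000/3055 = 0.77463854·1404.2553 = 1087.7903.

1088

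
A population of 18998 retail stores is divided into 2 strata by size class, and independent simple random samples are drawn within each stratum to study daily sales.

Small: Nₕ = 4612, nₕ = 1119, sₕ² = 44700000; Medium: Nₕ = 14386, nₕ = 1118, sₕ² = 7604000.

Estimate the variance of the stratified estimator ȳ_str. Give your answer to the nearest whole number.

Var(ȳ_str) = Σₕ Wₕ²(1 − fₕ)sₕ²/nₕ with Wₕ = Nₕ/N, N = 18998.
Small: Wₕ = 0.24276240; term = 0.24276240²·(1 − 0.24262793)·44700000/1119 = 1782.9927.
Medium: Wₕ = 0.75723760; term = 0.75723760²·(1 − 0.07771444)·7604000/1118 = 3596.914.
Sum = 5379.9067.

5380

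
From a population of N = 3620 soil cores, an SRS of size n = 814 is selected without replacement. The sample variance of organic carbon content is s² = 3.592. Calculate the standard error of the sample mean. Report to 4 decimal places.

Under SRS without replacement, Var(ȳ) = (1 − f)·s²/n with f = n/N = 814/3620 = 0.22486188.
Var(ȳ) = (1 − 0.22486188)·3.592/814 = 0.77513812·0.0044127764 = 0.0034205112.
SE(ȳ) = √(0.0034205112) = 0.0585.

0.0585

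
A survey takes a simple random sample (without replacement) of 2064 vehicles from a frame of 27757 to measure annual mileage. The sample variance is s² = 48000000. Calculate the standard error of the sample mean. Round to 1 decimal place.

Under SRS without replacement, Var(ȳ) = (1 − f)·s²/n with f = n/N = 2064/27757 = 0.07435962.
Var(ȳ) = (1 − 0.07435962)·48000000/2064 = 0.92564038·23255.814 = 21526.52.
SE(ȳ) = √(21526.52) = 146.7.

146.7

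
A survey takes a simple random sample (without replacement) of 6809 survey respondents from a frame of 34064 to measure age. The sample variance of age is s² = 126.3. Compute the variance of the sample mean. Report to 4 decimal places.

Under SRS without replacement, Var(ȳ) = (1 − f)·s²/n with f = n/N = 6809/34064 = 0.19988845.
Var(ȳ) = (1 − 0.19988845)·126.3/6809 = 0.80011155·0.018548979 = 0.014841253.

0.0148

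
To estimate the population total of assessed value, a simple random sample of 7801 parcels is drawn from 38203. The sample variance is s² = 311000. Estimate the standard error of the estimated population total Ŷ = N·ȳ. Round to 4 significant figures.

Var(Ŷ) = N²·Var(ȳ) = N²·(1 − n/N)·s²/n.
f = 7801/38203 = 0.20419862; Var(ȳ) = 0.79580138·311000/7801 = 31.725962.
Var(Ŷ) = 38203² · 31.725962 = 4.6303065 × 10^10.
SE(Ŷ) = √(4.6303065 × 10^10) = 215200.

215200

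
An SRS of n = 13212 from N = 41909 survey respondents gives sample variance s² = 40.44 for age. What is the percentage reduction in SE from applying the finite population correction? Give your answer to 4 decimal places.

17.2506

f = n/N = 13212/41909 = 0.31525448.
SE_no-fpc = √(s²/n) = 0.055324983; SE_fpc = √((1−f)s²/n) = 0.045781065.
Ratio = √(1−f) = 0.82749352. Reduction = 100·(1 − 0.82749352) = 17.2506%.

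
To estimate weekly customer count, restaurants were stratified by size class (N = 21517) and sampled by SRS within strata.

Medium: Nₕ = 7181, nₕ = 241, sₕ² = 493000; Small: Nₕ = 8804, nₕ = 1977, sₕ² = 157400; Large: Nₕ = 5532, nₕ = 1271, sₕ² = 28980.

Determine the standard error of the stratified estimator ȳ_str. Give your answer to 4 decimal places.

Var(ȳ_str) = Σₕ Wₕ²(1 − fₕ)sₕ²/nₕ with Wₕ = Nₕ/N, N = 21517.
Medium: Wₕ = 0.33373612; term = 0.33373612²·(1 − 0.03356079)·493000/241 = 220.19671.
Small: Wₕ = 0.40916485; term = 0.40916485²·(1 − 0.22455702)·157400/1977 = 10.335811.
Large: Wₕ = 0.25709904; term = 0.25709904²·(1 − 0.22975416)·28980/1271 = 1.1608687.
Sum = 231.69339.
SE = √(231.69339) = 15.2215.

15.2215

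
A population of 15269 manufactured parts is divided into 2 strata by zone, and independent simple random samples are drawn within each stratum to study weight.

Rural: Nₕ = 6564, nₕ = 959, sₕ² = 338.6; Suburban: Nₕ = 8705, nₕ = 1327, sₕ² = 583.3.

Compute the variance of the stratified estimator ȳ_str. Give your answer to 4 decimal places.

0.1768

Var(ȳ_str) = Σₕ Wₕ²(1 − fₕ)sₕ²/nₕ with Wₕ = Nₕ/N, N = 15269.
Rural: Wₕ = 0.42989063; term = 0.42989063²·(1 − 0.14609994)·338.6/959 = 0.055717465.
Suburban: Wₕ = 0.57010937; term = 0.57010937²·(1 − 0.15244113)·583.3/1327 = 0.12108972.
Sum = 0.17680719.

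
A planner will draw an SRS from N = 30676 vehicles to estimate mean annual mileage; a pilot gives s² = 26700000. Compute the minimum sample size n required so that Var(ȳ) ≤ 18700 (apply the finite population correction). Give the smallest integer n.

1365

Without fpc, n₀ = s²/D = 26700000/18700 = 1427.8075.
With fpc, (1 − n/N)·s²/n ≤ D requires n ≥ n₀/(1 + n₀/N) = 1427.8075/(1 + 1427.8075/30676) = 1364.3062.
Rounding up, n = 1365.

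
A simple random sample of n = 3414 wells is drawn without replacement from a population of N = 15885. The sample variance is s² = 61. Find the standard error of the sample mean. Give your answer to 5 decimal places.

0.11844

Under SRS without replacement, Var(ȳ) = (1 − f)·s²/n with f = n/N = 3414/15885 = 0.21491974.
Var(ȳ) = (1 − 0.21491974)·61/3414 = 0.78508026·0.017867604 = 0.014027503.
SE(ȳ) = √(0.014027503) = 0.11844.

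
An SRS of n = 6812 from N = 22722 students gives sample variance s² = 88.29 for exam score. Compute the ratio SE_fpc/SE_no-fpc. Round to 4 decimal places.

0.8368

f = n/N = 6812/22722 = 0.29979755.
SE_no-fpc = √(s²/n) = 0.11384617; SE_fpc = √((1−f)s²/n) = 0.095264315.
Ratio = √(1−f) = 0.83678100.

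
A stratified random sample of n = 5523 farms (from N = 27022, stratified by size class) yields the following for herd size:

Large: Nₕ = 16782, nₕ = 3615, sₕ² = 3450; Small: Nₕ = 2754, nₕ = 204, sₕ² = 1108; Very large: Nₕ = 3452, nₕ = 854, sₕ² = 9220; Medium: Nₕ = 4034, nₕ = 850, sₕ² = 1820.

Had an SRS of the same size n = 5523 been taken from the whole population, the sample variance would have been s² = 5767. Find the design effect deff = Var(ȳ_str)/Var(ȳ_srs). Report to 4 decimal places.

0.6155

Var(ȳ_str) = Σ Wₕ²(1−fₕ)sₕ²/nₕ with Wₕ = Nₕ/27022:
  Large: (16782/27022)²·(1−3615/16782)·3450/3615 = 0.2888061
  Small: (2754/27022)²·(1−204/2754)·1108/204 = 0.05223706
  Very large: (3452/27022)²·(1−854/3452)·9220/854 = 0.13260137
  Medium: (4034/27022)²·(1−850/4034)·1820/850 = 0.037664
  → Var(ȳ_str) = 0.51130853.
Var(ȳ_srs) = (1 − 5523/27022)·5767/5523 = 0.83076019.
deff = 0.51130853 / 0.83076019 = 0.6155.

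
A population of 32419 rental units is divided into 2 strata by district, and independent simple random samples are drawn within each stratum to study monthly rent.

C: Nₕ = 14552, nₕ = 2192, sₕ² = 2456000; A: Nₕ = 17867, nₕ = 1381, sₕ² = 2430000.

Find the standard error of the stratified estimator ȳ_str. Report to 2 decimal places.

26.17

Var(ȳ_str) = Σₕ Wₕ²(1 − fₕ)sₕ²/nₕ with Wₕ = Nₕ/N, N = 32419.
C: Wₕ = 0.44887257; term = 0.44887257²·(1 − 0.15063222)·2456000/2192 = 191.74751.
A: Wₕ = 0.55112743; term = 0.55112743²·(1 − 0.07729333)·2430000/1381 = 493.15143.
Sum = 684.89894.
SE = √(684.89894) = 26.17.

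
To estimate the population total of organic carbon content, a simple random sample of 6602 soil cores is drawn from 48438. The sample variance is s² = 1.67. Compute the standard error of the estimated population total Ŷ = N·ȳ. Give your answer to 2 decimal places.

Var(Ŷ) = N²·Var(ȳ) = N²·(1 − n/N)·s²/n.
f = 6602/48438 = 0.13629795; Var(ȳ) = 0.86370205·1.67/6602 = 2.1847659 × 10^-4.
Var(Ŷ) = 48438² · (2.1847659 × 10^-4) = 512598.48.
SE(Ŷ) = √(512598.48) = 715.96.

715.96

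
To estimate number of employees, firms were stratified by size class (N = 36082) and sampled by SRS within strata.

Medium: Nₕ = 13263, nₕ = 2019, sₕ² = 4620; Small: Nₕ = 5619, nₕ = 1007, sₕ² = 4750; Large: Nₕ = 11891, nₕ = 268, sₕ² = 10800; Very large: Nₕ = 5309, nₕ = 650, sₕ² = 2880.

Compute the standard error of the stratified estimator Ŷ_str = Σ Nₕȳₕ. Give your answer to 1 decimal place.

Var(Ŷ_str) = Σₕ Nₕ²(1 − fₕ)sₕ²/nₕ.
Medium: 13263²·(1 − 2019/13263)·4620/2019 = 3.4124655 × 10^8.
Small: 5619²·(1 − 1007/5619)·4750/1007 = 1.2223975 × 10^8.
Large: 11891²·(1 − 268/11891)·10800/268 = 5.5696202 × 10^9.
Very large: 5309²·(1 − 650/5309)·2880/650 = 1.0959344 × 10^8.
Sum = 6.1426999 × 10^9.
SE = √(6.1426999 × 10^9) = 78375.4.

78375.4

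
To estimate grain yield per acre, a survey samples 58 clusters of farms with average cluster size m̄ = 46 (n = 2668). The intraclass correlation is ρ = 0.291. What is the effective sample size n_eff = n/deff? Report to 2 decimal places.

189.29

deff = 1 + (46 − 1)·0.291 = 1 + 13.095 = 14.095.
n_eff = 2668 / 14.095 = 189.29.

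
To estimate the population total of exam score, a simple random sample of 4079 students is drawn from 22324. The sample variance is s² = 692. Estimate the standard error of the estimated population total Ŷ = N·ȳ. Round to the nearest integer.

Var(Ŷ) = N²·Var(ȳ) = N²·(1 − n/N)·s²/n.
f = 4079/22324 = 0.18271815; Var(ȳ) = 0.81728185·692/4079 = 0.13865139.
Var(Ŷ) = 22324² · 0.13865139 = 6.9098442 × 10^7.
SE(Ŷ) = √(6.9098442 × 10^7) = 8313.

8313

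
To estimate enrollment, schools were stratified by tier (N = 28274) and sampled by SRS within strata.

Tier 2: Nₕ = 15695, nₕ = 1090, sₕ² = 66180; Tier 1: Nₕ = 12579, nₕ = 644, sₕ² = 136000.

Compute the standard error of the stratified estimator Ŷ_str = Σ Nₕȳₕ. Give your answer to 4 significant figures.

Var(Ŷ_str) = Σₕ Nₕ²(1 − fₕ)sₕ²/nₕ.
Tier 2: 15695²·(1 − 1090/15695)·66180/1090 = 1.3917561 × 10^10.
Tier 1: 12579²·(1 − 644/12579)·136000/644 = 3.1704549 × 10^10.
Sum = 4.562211 × 10^10.
SE = √(4.562211 × 10^10) = 213600.

213600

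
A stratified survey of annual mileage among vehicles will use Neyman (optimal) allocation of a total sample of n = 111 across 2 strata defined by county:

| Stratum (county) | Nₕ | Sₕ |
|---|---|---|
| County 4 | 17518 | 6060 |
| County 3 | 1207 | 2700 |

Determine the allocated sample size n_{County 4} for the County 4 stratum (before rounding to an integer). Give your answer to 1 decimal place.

107.7

Neyman allocation: nₕ = n·NₕSₕ / Σⱼ NⱼSⱼ.
Σ NⱼSⱼ = 17518·6060 + 1207·2700 = 1.0941798 × 10^8.
n_{County 4} = 111·17518·6060 / (1.0941798 × 10^8) = 107.7.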